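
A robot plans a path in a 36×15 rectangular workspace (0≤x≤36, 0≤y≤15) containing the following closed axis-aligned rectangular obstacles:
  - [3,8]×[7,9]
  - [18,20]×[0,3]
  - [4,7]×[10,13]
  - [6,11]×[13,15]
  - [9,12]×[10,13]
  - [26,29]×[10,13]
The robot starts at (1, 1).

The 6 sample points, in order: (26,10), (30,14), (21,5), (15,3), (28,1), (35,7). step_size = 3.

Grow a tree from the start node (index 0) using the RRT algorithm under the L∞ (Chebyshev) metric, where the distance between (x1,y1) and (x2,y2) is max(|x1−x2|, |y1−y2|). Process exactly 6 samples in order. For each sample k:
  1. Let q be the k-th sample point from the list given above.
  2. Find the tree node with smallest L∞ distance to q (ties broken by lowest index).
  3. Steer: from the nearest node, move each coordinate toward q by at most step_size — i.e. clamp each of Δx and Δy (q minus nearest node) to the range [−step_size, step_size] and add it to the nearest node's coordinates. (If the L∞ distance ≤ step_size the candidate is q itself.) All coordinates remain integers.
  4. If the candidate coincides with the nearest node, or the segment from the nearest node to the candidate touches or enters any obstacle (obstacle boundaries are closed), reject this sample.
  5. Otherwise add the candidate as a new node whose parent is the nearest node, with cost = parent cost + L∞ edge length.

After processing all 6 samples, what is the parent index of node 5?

1. q=(26,10) nearest=0 d=25 new=(4,4) → add node 1 parent=0 cost=3
2. q=(30,14) nearest=1 d=26 new=(7,7) → blocked by [3,8]×[7,9], reject
3. q=(21,5) nearest=1 d=17 new=(7,5) → add node 2 parent=1 cost=6
4. q=(15,3) nearest=2 d=8 new=(10,3) → add node 3 parent=2 cost=9
5. q=(28,1) nearest=3 d=18 new=(13,1) → add node 4 parent=3 cost=12
6. q=(35,7) nearest=4 d=22 new=(16,4) → add node 5 parent=4 cost=15

Parent of node 5: 4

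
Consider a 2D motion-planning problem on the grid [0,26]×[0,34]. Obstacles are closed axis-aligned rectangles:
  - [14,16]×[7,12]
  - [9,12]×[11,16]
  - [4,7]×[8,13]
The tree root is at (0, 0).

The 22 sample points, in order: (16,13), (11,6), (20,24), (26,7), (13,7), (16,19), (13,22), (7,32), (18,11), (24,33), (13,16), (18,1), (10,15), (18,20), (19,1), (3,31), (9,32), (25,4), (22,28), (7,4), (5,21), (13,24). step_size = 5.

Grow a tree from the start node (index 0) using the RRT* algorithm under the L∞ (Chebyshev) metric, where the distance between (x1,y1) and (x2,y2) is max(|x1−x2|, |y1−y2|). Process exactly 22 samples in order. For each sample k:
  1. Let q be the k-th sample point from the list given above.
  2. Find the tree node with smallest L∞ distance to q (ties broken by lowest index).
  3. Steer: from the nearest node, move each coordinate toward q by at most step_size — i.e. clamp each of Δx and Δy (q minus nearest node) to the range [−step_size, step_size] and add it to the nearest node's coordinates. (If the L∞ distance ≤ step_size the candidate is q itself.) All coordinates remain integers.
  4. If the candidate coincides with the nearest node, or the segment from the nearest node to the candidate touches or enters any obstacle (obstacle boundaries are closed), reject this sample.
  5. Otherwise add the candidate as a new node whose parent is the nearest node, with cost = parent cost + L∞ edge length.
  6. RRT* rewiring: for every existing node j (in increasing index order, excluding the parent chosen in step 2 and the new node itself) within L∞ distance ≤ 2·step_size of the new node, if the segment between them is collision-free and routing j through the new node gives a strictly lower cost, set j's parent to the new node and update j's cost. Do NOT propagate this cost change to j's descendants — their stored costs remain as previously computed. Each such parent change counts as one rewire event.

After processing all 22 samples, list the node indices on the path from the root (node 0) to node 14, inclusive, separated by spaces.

Path: 0 1 14

1. q=(16,13) nearest=0 d=16 new=(5,5) → add node 1 parent=0 cost=5
2. q=(11,6) nearest=1 d=6 new=(10,6) → add node 2 parent=1 cost=10
3. q=(20,24) nearest=2 d=18 new=(15,11) → blocked by [14,16]×[7,12], reject
4. q=(26,7) nearest=2 d=16 new=(15,7) → blocked by [14,16]×[7,12], reject
5. q=(13,7) nearest=2 d=3 new=(13,7) → add node 3 parent=2 cost=13
6. q=(16,19) nearest=3 d=12 new=(16,12) → blocked by [14,16]×[7,12], reject
7. q=(13,22) nearest=3 d=15 new=(13,12) → add node 4 parent=3 cost=18
8. q=(7,32) nearest=4 d=20 new=(8,17) → blocked by [9,12]×[11,16], reject
9. q=(18,11) nearest=3 d=5 new=(18,11) → blocked by [14,16]×[7,12], reject
10. q=(24,33) nearest=4 d=21 new=(18,17) → add node 5 parent=4 cost=23
11. q=(13,16) nearest=4 d=4 new=(13,16) → add node 6 parent=4 cost=22
12. q=(18,1) nearest=3 d=6 new=(18,2) → add node 7 parent=3 cost=18
13. q=(10,15) nearest=4 d=3 new=(10,15) → blocked by [9,12]×[11,16], reject
14. q=(18,20) nearest=5 d=3 new=(18,20) → add node 8 parent=5 cost=26
15. q=(19,1) nearest=7 d=1 new=(19,1) → add node 9 parent=7 cost=19
16. q=(3,31) nearest=5 d=15 new=(13,22) → add node 10 parent=5 cost=28
17. q=(9,32) nearest=10 d=10 new=(9,27) → add node 11 parent=10 cost=33
18. q=(25,4) nearest=9 d=6 new=(24,4) → add node 12 parent=9 cost=24
19. q=(22,28) nearest=8 d=8 new=(22,25) → add node 13 parent=8 cost=31
20. q=(7,4) nearest=1 d=2 new=(7,4) → add node 14 parent=1 cost=7; rewire 4→14 (15<18)
21. q=(5,21) nearest=11 d=6 new=(5,22) → add node 15 parent=11 cost=38
22. q=(13,24) nearest=10 d=2 new=(13,24) → add node 16 parent=10 cost=30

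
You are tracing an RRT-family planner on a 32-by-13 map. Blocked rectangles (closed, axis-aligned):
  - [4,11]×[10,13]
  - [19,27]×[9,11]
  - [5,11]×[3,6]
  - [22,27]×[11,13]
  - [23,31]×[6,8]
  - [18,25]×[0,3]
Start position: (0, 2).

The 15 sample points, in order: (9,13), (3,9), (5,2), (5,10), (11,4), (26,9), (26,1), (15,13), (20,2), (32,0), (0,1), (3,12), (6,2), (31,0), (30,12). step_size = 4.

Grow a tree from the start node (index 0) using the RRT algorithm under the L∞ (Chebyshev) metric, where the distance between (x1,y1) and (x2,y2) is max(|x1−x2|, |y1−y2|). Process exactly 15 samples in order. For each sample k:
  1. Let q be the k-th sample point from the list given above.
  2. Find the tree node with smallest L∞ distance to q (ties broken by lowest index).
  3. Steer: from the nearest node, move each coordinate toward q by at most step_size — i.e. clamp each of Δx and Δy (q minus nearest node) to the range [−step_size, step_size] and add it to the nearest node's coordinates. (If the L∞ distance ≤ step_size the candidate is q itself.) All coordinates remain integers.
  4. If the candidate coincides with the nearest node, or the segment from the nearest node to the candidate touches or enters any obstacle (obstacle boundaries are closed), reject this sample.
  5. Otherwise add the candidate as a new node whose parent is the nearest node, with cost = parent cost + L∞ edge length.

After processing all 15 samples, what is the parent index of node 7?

1. q=(9,13) nearest=0 d=11 new=(4,6) → add node 1 parent=0 cost=4
2. q=(3,9) nearest=1 d=3 new=(3,9) → add node 2 parent=1 cost=7
3. q=(5,2) nearest=1 d=4 new=(5,2) → add node 3 parent=1 cost=8
4. q=(5,10) nearest=2 d=2 new=(5,10) → blocked by [4,11]×[10,13], reject
5. q=(11,4) nearest=3 d=6 new=(9,4) → blocked by [5,11]×[3,6], reject
6. q=(26,9) nearest=3 d=21 new=(9,6) → blocked by [5,11]×[3,6], reject
7. q=(26,1) nearest=3 d=21 new=(9,1) → add node 4 parent=3 cost=12
8. q=(15,13) nearest=1 d=11 new=(8,10) → blocked by [4,11]×[10,13], reject
9. q=(20,2) nearest=4 d=11 new=(13,2) → add node 5 parent=4 cost=16
10. q=(32,0) nearest=5 d=19 new=(17,0) → add node 6 parent=5 cost=20
11. q=(0,1) nearest=0 d=1 new=(0,1) → add node 7 parent=0 cost=1
12. q=(3,12) nearest=2 d=3 new=(3,12) → add node 8 parent=2 cost=10
13. q=(6,2) nearest=3 d=1 new=(6,2) → add node 9 parent=3 cost=9
14. q=(31,0) nearest=6 d=14 new=(21,0) → blocked by [18,25]×[0,3], reject
15. q=(30,12) nearest=6 d=13 new=(21,4) → blocked by [18,25]×[0,3], reject

Parent of node 7: 0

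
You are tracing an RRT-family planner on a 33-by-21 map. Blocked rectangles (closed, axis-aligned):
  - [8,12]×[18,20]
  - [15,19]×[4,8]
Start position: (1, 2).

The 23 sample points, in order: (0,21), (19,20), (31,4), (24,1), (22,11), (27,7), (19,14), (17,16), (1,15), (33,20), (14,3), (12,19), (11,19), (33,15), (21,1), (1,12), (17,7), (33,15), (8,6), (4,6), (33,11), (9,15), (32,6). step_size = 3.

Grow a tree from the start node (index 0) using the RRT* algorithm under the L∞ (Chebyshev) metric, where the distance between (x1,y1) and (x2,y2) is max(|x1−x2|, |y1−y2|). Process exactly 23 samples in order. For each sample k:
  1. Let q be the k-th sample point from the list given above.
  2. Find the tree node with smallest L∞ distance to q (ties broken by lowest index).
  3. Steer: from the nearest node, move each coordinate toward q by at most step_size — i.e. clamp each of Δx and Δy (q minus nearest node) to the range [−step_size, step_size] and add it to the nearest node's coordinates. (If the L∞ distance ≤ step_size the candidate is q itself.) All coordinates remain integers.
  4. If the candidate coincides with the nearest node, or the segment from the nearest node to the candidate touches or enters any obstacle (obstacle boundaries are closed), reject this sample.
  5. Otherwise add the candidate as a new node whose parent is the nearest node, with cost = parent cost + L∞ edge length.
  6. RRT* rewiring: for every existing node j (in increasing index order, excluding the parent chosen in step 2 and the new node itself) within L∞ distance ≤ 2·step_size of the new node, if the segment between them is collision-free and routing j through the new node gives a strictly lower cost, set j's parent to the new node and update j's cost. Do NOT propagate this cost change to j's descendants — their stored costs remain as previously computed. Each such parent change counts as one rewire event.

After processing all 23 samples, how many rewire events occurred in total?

Rewire events: 3

1. q=(0,21) nearest=0 d=19 new=(0,5) → add node 1 parent=0 cost=3
2. q=(19,20) nearest=0 d=18 new=(4,5) → add node 2 parent=0 cost=3
3. q=(31,4) nearest=2 d=27 new=(7,4) → add node 3 parent=2 cost=6
4. q=(24,1) nearest=3 d=17 new=(10,1) → add node 4 parent=3 cost=9
5. q=(22,11) nearest=4 d=12 new=(13,4) → add node 5 parent=4 cost=12
6. q=(27,7) nearest=5 d=14 new=(16,7) → blocked by [15,19]×[4,8], reject
7. q=(19,14) nearest=5 d=10 new=(16,7) → blocked by [15,19]×[4,8], reject
8. q=(17,16) nearest=3 d=12 new=(10,7) → add node 6 parent=3 cost=9
9. q=(1,15) nearest=6 d=9 new=(7,10) → add node 7 parent=6 cost=12
10. q=(33,20) nearest=5 d=20 new=(16,7) → blocked by [15,19]×[4,8], reject
11. q=(14,3) nearest=5 d=1 new=(14,3) → add node 8 parent=5 cost=13
12. q=(12,19) nearest=7 d=9 new=(10,13) → add node 9 parent=7 cost=15
13. q=(11,19) nearest=9 d=6 new=(11,16) → add node 10 parent=9 cost=18
14. q=(33,15) nearest=8 d=19 new=(17,6) → blocked by [15,19]×[4,8], reject
15. q=(21,1) nearest=8 d=7 new=(17,1) → add node 11 parent=8 cost=16
16. q=(1,12) nearest=7 d=6 new=(4,12) → add node 12 parent=7 cost=15
17. q=(17,7) nearest=5 d=4 new=(16,7) → blocked by [15,19]×[4,8], reject
18. q=(33,15) nearest=11 d=16 new=(20,4) → add node 13 parent=11 cost=19
19. q=(8,6) nearest=3 d=2 new=(8,6) → add node 14 parent=3 cost=8; rewire 12→14 (14<15)
20. q=(4,6) nearest=2 d=1 new=(4,6) → add node 15 parent=2 cost=4; rewire 7→15 (8<12); rewire 12→15 (10<14)
21. q=(33,11) nearest=13 d=13 new=(23,7) → add node 16 parent=13 cost=22
22. q=(9,15) nearest=9 d=2 new=(9,15) → add node 17 parent=9 cost=17
23. q=(32,6) nearest=16 d=9 new=(26,6) → add node 18 parent=16 cost=25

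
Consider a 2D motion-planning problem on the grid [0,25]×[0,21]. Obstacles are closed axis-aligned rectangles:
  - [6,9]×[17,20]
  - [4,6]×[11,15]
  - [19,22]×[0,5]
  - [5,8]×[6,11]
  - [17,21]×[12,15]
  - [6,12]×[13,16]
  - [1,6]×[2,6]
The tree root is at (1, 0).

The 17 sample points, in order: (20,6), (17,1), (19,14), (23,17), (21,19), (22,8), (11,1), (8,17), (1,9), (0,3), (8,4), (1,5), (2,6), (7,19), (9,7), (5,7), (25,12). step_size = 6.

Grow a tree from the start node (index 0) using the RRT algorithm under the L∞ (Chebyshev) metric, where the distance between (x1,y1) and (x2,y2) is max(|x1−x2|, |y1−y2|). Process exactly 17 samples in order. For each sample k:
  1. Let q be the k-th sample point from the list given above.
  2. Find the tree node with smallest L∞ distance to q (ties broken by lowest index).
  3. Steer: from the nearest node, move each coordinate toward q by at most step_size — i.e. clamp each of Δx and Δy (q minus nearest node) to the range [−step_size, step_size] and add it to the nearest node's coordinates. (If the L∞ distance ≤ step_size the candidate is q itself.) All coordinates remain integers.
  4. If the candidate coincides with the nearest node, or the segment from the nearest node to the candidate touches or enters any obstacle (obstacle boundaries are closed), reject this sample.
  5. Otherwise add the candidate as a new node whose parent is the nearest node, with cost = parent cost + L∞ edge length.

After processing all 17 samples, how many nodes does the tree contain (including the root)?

Node count: 9

1. q=(20,6) nearest=0 d=19 new=(7,6) → blocked by [5,8]×[6,11], reject
2. q=(17,1) nearest=0 d=16 new=(7,1) → add node 1 parent=0 cost=6
3. q=(19,14) nearest=1 d=13 new=(13,7) → add node 2 parent=1 cost=12
4. q=(23,17) nearest=2 d=10 new=(19,13) → blocked by [17,21]×[12,15], reject
5. q=(21,19) nearest=2 d=12 new=(19,13) → blocked by [17,21]×[12,15], reject
6. q=(22,8) nearest=2 d=9 new=(19,8) → add node 3 parent=2 cost=18
7. q=(11,1) nearest=1 d=4 new=(11,1) → add node 4 parent=1 cost=10
8. q=(8,17) nearest=2 d=10 new=(8,13) → blocked by [6,12]×[13,16], reject
9. q=(1,9) nearest=1 d=8 new=(1,7) → blocked by [1,6]×[2,6], reject
10. q=(0,3) nearest=0 d=3 new=(0,3) → add node 5 parent=0 cost=3
11. q=(8,4) nearest=1 d=3 new=(8,4) → add node 6 parent=1 cost=9
12. q=(1,5) nearest=5 d=2 new=(1,5) → blocked by [1,6]×[2,6], reject
13. q=(2,6) nearest=5 d=3 new=(2,6) → blocked by [1,6]×[2,6], reject
14. q=(7,19) nearest=2 d=12 new=(7,13) → blocked by [6,12]×[13,16], reject
15. q=(9,7) nearest=6 d=3 new=(9,7) → add node 7 parent=6 cost=12
16. q=(5,7) nearest=6 d=3 new=(5,7) → blocked by [5,8]×[6,11], reject
17. q=(25,12) nearest=3 d=6 new=(25,12) → add node 8 parent=3 cost=24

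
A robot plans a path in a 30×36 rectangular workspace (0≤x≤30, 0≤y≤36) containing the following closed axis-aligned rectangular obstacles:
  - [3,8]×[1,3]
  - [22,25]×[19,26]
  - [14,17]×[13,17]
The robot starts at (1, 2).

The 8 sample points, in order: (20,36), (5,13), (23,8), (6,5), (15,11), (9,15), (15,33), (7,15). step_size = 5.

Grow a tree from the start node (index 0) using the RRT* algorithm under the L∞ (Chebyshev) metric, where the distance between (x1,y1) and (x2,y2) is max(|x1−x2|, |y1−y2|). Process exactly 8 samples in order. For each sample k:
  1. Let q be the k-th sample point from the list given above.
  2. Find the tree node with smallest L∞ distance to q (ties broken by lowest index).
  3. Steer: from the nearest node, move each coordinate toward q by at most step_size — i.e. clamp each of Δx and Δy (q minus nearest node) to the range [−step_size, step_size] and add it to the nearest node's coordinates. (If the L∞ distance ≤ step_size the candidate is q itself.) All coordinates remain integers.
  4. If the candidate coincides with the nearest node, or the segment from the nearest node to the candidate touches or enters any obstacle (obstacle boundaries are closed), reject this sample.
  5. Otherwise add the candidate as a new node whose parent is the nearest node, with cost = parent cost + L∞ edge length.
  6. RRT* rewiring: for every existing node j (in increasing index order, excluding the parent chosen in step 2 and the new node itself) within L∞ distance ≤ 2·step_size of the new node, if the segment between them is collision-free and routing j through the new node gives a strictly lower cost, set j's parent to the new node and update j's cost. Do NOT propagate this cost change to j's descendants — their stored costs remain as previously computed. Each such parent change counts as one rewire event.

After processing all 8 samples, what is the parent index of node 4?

Parent of node 4: 1

1. q=(20,36) nearest=0 d=34 new=(6,7) → add node 1 parent=0 cost=5
2. q=(5,13) nearest=1 d=6 new=(5,12) → add node 2 parent=1 cost=10
3. q=(23,8) nearest=1 d=17 new=(11,8) → add node 3 parent=1 cost=10
4. q=(6,5) nearest=1 d=2 new=(6,5) → add node 4 parent=1 cost=7
5. q=(15,11) nearest=3 d=4 new=(15,11) → add node 5 parent=3 cost=14
6. q=(9,15) nearest=2 d=4 new=(9,15) → add node 6 parent=2 cost=14
7. q=(15,33) nearest=6 d=18 new=(14,20) → add node 7 parent=6 cost=19
8. q=(7,15) nearest=6 d=2 new=(7,15) → add node 8 parent=6 cost=16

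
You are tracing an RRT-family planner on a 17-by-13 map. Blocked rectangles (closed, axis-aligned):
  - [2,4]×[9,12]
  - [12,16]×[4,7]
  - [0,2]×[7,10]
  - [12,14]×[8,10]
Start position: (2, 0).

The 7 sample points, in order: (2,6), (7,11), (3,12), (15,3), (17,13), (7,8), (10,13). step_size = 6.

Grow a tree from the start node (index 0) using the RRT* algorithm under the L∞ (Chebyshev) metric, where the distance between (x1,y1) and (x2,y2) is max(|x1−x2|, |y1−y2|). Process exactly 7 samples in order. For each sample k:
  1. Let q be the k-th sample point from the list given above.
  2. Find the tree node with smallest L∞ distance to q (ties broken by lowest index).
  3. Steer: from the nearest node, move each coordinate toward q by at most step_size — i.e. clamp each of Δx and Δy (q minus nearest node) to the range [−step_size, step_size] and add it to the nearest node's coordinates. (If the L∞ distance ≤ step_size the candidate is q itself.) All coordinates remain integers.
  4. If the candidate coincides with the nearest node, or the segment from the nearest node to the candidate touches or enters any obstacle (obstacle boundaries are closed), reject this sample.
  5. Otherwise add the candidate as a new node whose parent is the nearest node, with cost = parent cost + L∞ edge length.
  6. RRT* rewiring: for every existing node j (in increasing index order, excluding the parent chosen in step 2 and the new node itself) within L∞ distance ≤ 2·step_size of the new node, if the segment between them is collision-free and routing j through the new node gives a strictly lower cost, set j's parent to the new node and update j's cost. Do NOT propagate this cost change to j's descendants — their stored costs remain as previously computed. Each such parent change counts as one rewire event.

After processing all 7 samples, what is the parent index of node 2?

Parent of node 2: 1

1. q=(2,6) nearest=0 d=6 new=(2,6) → add node 1 parent=0 cost=6
2. q=(7,11) nearest=1 d=5 new=(7,11) → add node 2 parent=1 cost=11
3. q=(3,12) nearest=2 d=4 new=(3,12) → blocked by [2,4]×[9,12], reject
4. q=(15,3) nearest=2 d=8 new=(13,5) → blocked by [12,16]×[4,7], reject
5. q=(17,13) nearest=2 d=10 new=(13,13) → add node 3 parent=2 cost=17
6. q=(7,8) nearest=2 d=3 new=(7,8) → add node 4 parent=2 cost=14
7. q=(10,13) nearest=2 d=3 new=(10,13) → add node 5 parent=2 cost=14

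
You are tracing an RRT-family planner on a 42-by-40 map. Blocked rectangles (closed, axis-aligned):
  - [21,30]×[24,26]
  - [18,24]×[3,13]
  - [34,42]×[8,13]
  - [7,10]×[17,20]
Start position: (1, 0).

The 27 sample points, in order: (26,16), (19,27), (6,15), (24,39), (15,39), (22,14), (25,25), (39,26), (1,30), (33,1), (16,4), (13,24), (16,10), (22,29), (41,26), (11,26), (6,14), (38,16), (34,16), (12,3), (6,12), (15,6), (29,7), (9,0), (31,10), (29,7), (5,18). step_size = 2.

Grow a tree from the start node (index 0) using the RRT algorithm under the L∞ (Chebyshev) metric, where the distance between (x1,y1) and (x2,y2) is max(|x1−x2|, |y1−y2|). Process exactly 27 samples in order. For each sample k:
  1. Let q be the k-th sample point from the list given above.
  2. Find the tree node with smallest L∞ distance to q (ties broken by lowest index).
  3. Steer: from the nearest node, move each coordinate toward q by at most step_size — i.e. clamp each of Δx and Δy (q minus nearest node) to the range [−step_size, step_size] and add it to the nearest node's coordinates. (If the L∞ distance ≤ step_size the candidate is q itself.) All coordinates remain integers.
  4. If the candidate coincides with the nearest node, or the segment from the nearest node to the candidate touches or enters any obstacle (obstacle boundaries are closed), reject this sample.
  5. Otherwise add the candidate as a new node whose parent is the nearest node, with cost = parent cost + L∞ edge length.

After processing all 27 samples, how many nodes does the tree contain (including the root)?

1. q=(26,16) nearest=0 d=25 new=(3,2) → add node 1 parent=0 cost=2
2. q=(19,27) nearest=1 d=25 new=(5,4) → add node 2 parent=1 cost=4
3. q=(6,15) nearest=2 d=11 new=(6,6) → add node 3 parent=2 cost=6
4. q=(24,39) nearest=3 d=33 new=(8,8) → add node 4 parent=3 cost=8
5. q=(15,39) nearest=4 d=31 new=(10,10) → add node 5 parent=4 cost=10
6. q=(22,14) nearest=5 d=12 new=(12,12) → add node 6 parent=5 cost=12
7. q=(25,25) nearest=6 d=13 new=(14,14) → add node 7 parent=6 cost=14
8. q=(39,26) nearest=7 d=25 new=(16,16) → add node 8 parent=7 cost=16
9. q=(1,30) nearest=8 d=15 new=(14,18) → add node 9 parent=8 cost=18
10. q=(33,1) nearest=8 d=17 new=(18,14) → add node 10 parent=8 cost=18
11. q=(16,4) nearest=5 d=6 new=(12,8) → add node 11 parent=5 cost=12
12. q=(13,24) nearest=9 d=6 new=(13,20) → add node 12 parent=9 cost=20
13. q=(16,10) nearest=6 d=4 new=(14,10) → add node 13 parent=6 cost=14
14. q=(22,29) nearest=12 d=9 new=(15,22) → add node 14 parent=12 cost=22
15. q=(41,26) nearest=10 d=23 new=(20,16) → add node 15 parent=10 cost=20
16. q=(11,26) nearest=14 d=4 new=(13,24) → add node 16 parent=14 cost=24
17. q=(6,14) nearest=5 d=4 new=(8,12) → add node 17 parent=5 cost=12
18. q=(38,16) nearest=15 d=18 new=(22,16) → add node 18 parent=15 cost=22
19. q=(34,16) nearest=18 d=12 new=(24,16) → add node 19 parent=18 cost=24
20. q=(12,3) nearest=4 d=5 new=(10,6) → add node 20 parent=4 cost=10
21. q=(6,12) nearest=17 d=2 new=(6,12) → add node 21 parent=17 cost=14
22. q=(15,6) nearest=11 d=3 new=(14,6) → add node 22 parent=11 cost=14
23. q=(29,7) nearest=15 d=9 new=(22,14) → add node 23 parent=15 cost=22
24. q=(9,0) nearest=2 d=4 new=(7,2) → add node 24 parent=2 cost=6
25. q=(31,10) nearest=19 d=7 new=(26,14) → add node 25 parent=19 cost=26
26. q=(29,7) nearest=23 d=7 new=(24,12) → blocked by [18,24]×[3,13], reject
27. q=(5,18) nearest=17 d=6 new=(6,14) → add node 26 parent=17 cost=14

Node count: 27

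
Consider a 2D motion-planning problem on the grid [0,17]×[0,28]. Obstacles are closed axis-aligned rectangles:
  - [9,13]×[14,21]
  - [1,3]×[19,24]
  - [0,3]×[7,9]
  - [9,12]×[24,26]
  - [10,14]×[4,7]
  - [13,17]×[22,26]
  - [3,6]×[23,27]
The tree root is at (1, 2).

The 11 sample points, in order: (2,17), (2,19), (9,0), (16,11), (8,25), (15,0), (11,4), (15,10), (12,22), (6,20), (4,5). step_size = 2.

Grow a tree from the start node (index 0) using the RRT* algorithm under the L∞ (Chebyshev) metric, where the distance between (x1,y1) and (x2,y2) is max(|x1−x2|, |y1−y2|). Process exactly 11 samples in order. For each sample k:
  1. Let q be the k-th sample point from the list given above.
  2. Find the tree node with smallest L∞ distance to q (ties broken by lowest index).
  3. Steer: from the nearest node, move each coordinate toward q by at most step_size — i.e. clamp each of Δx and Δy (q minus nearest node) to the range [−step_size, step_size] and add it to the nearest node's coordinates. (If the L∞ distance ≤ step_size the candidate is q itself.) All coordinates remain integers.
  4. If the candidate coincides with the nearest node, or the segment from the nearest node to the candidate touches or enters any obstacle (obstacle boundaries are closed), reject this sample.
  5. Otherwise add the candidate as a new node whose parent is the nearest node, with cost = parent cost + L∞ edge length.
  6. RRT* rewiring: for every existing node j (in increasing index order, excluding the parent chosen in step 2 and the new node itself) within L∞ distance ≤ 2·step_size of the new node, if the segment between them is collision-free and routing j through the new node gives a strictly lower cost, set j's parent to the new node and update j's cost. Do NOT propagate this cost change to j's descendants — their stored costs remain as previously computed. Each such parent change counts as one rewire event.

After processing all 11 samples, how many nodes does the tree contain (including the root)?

Node count: 7

1. q=(2,17) nearest=0 d=15 new=(2,4) → add node 1 parent=0 cost=2
2. q=(2,19) nearest=1 d=15 new=(2,6) → add node 2 parent=1 cost=4
3. q=(9,0) nearest=1 d=7 new=(4,2) → add node 3 parent=1 cost=4
4. q=(16,11) nearest=3 d=12 new=(6,4) → add node 4 parent=3 cost=6
5. q=(8,25) nearest=2 d=19 new=(4,8) → blocked by [0,3]×[7,9], reject
6. q=(15,0) nearest=4 d=9 new=(8,2) → add node 5 parent=4 cost=8
7. q=(11,4) nearest=5 d=3 new=(10,4) → blocked by [10,14]×[4,7], reject
8. q=(15,10) nearest=5 d=8 new=(10,4) → blocked by [10,14]×[4,7], reject
9. q=(12,22) nearest=2 d=16 new=(4,8) → blocked by [0,3]×[7,9], reject
10. q=(6,20) nearest=2 d=14 new=(4,8) → blocked by [0,3]×[7,9], reject
11. q=(4,5) nearest=1 d=2 new=(4,5) → add node 6 parent=1 cost=4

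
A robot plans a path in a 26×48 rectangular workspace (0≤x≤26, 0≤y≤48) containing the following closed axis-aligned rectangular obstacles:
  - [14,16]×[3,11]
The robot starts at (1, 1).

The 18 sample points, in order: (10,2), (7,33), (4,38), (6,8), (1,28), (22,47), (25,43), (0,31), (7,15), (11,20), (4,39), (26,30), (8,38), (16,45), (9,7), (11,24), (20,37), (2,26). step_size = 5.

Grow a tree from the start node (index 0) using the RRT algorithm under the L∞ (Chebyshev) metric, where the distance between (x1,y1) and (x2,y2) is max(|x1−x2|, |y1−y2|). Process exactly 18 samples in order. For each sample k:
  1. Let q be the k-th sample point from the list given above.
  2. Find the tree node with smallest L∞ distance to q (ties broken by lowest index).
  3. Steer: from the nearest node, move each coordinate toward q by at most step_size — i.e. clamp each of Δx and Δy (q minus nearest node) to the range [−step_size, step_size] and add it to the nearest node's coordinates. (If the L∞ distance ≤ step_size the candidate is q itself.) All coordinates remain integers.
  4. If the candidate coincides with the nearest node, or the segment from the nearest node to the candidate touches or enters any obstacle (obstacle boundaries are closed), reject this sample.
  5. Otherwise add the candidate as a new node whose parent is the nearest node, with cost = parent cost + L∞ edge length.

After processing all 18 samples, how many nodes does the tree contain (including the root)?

Node count: 19

1. q=(10,2) nearest=0 d=9 new=(6,2) → add node 1 parent=0 cost=5
2. q=(7,33) nearest=1 d=31 new=(7,7) → add node 2 parent=1 cost=10
3. q=(4,38) nearest=2 d=31 new=(4,12) → add node 3 parent=2 cost=15
4. q=(6,8) nearest=2 d=1 new=(6,8) → add node 4 parent=2 cost=11
5. q=(1,28) nearest=3 d=16 new=(1,17) → add node 5 parent=3 cost=20
6. q=(22,47) nearest=5 d=30 new=(6,22) → add node 6 parent=5 cost=25
7. q=(25,43) nearest=6 d=21 new=(11,27) → add node 7 parent=6 cost=30
8. q=(0,31) nearest=6 d=9 new=(1,27) → add node 8 parent=6 cost=30
9. q=(7,15) nearest=3 d=3 new=(7,15) → add node 9 parent=3 cost=18
10. q=(11,20) nearest=6 d=5 new=(11,20) → add node 10 parent=6 cost=30
11. q=(4,39) nearest=7 d=12 new=(6,32) → add node 11 parent=7 cost=35
12. q=(26,30) nearest=7 d=15 new=(16,30) → add node 12 parent=7 cost=35
13. q=(8,38) nearest=11 d=6 new=(8,37) → add node 13 parent=11 cost=40
14. q=(16,45) nearest=13 d=8 new=(13,42) → add node 14 parent=13 cost=45
15. q=(9,7) nearest=2 d=2 new=(9,7) → add node 15 parent=2 cost=12
16. q=(11,24) nearest=7 d=3 new=(11,24) → add node 16 parent=7 cost=33
17. q=(20,37) nearest=12 d=7 new=(20,35) → add node 17 parent=12 cost=40
18. q=(2,26) nearest=8 d=1 new=(2,26) → add node 18 parent=8 cost=31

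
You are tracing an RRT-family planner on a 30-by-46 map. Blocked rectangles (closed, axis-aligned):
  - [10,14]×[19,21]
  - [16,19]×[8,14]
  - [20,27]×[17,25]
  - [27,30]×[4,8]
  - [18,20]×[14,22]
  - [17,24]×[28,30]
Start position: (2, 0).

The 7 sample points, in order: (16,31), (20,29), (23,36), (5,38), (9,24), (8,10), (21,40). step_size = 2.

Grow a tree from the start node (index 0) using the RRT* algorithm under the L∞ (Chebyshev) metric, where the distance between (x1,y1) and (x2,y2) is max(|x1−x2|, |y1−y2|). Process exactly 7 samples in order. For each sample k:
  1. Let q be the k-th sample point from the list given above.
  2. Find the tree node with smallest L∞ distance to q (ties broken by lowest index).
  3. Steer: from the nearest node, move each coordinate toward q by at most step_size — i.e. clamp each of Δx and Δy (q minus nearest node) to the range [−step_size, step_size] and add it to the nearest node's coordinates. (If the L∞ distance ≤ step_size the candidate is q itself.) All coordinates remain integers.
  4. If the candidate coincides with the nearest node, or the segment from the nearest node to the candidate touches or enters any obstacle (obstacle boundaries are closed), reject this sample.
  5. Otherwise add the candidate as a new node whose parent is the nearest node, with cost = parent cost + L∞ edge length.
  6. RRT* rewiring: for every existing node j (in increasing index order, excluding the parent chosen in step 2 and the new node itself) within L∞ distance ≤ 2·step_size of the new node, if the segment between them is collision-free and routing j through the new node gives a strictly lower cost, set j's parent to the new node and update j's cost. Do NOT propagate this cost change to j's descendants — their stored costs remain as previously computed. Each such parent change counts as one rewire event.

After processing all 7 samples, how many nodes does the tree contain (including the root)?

Node count: 7

1. q=(16,31) nearest=0 d=31 new=(4,2) → add node 1 parent=0 cost=2
2. q=(20,29) nearest=1 d=27 new=(6,4) → add node 2 parent=1 cost=4
3. q=(23,36) nearest=2 d=32 new=(8,6) → add node 3 parent=2 cost=6
4. q=(5,38) nearest=3 d=32 new=(6,8) → add node 4 parent=3 cost=8
5. q=(9,24) nearest=4 d=16 new=(8,10) → add node 5 parent=4 cost=10
6. q=(8,10) nearest=5 d=0 → coincident, reject
7. q=(21,40) nearest=5 d=30 new=(10,12) → add node 6 parent=5 cost=12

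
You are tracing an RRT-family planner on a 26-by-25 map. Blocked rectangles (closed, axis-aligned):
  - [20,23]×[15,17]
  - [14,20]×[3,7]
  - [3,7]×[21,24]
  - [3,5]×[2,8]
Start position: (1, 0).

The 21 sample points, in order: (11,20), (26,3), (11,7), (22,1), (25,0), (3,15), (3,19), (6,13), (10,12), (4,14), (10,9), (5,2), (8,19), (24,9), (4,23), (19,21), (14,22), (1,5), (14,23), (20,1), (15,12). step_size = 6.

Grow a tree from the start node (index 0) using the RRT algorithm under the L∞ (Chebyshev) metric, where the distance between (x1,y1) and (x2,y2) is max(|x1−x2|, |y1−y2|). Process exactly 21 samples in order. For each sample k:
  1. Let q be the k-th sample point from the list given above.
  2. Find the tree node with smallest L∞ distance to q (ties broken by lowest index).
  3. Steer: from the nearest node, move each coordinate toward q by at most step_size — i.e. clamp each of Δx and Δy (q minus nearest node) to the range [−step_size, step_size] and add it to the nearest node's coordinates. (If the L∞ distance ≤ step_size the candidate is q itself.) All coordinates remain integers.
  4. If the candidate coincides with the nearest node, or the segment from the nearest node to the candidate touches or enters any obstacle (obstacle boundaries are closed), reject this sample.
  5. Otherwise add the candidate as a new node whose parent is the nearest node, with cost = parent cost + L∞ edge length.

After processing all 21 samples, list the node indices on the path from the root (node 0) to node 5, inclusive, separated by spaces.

Path: 0 1 3 4 5

1. q=(11,20) nearest=0 d=20 new=(7,6) → blocked by [3,5]×[2,8], reject
2. q=(26,3) nearest=0 d=25 new=(7,3) → blocked by [3,5]×[2,8], reject
3. q=(11,7) nearest=0 d=10 new=(7,6) → blocked by [3,5]×[2,8], reject
4. q=(22,1) nearest=0 d=21 new=(7,1) → add node 1 parent=0 cost=6
5. q=(25,0) nearest=1 d=18 new=(13,0) → add node 2 parent=1 cost=12
6. q=(3,15) nearest=1 d=14 new=(3,7) → blocked by [3,5]×[2,8], reject
7. q=(3,19) nearest=1 d=18 new=(3,7) → blocked by [3,5]×[2,8], reject
8. q=(6,13) nearest=1 d=12 new=(6,7) → add node 3 parent=1 cost=12
9. q=(10,12) nearest=3 d=5 new=(10,12) → add node 4 parent=3 cost=17
10. q=(4,14) nearest=4 d=6 new=(4,14) → add node 5 parent=4 cost=23
11. q=(10,9) nearest=4 d=3 new=(10,9) → add node 6 parent=4 cost=20
12. q=(5,2) nearest=1 d=2 new=(5,2) → blocked by [3,5]×[2,8], reject
13. q=(8,19) nearest=5 d=5 new=(8,19) → add node 7 parent=5 cost=28
14. q=(24,9) nearest=2 d=11 new=(19,6) → blocked by [14,20]×[3,7], reject
15. q=(4,23) nearest=7 d=4 new=(4,23) → blocked by [3,7]×[21,24], reject
16. q=(19,21) nearest=4 d=9 new=(16,18) → add node 8 parent=4 cost=23
17. q=(14,22) nearest=8 d=4 new=(14,22) → add node 9 parent=8 cost=27
18. q=(1,5) nearest=0 d=5 new=(1,5) → add node 10 parent=0 cost=5
19. q=(14,23) nearest=9 d=1 new=(14,23) → add node 11 parent=9 cost=28
20. q=(20,1) nearest=2 d=7 new=(19,1) → add node 12 parent=2 cost=18
21. q=(15,12) nearest=4 d=5 new=(15,12) → add node 13 parent=4 cost=22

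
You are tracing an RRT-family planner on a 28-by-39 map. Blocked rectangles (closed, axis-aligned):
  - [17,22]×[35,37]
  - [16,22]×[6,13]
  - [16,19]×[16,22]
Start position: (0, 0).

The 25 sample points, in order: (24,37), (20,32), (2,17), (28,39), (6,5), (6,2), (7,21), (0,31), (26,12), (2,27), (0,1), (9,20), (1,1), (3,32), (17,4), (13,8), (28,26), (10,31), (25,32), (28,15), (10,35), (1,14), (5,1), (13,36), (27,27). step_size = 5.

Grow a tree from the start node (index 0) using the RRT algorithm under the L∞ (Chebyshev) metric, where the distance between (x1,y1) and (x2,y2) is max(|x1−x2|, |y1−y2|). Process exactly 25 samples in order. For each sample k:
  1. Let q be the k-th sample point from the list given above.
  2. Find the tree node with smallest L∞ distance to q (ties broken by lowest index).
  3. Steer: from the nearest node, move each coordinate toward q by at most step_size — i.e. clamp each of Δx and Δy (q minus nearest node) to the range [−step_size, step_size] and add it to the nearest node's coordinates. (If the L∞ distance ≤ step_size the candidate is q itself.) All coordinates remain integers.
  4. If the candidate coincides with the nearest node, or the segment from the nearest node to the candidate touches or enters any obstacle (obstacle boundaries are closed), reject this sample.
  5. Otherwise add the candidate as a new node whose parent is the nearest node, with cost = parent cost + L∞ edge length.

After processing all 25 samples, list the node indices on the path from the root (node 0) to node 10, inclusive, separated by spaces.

Path: 0 1 2 3 4 7 8 10

1. q=(24,37) nearest=0 d=37 new=(5,5) → add node 1 parent=0 cost=5
2. q=(20,32) nearest=1 d=27 new=(10,10) → add node 2 parent=1 cost=10
3. q=(2,17) nearest=2 d=8 new=(5,15) → add node 3 parent=2 cost=15
4. q=(28,39) nearest=3 d=24 new=(10,20) → add node 4 parent=3 cost=20
5. q=(6,5) nearest=1 d=1 new=(6,5) → add node 5 parent=1 cost=6
6. q=(6,2) nearest=1 d=3 new=(6,2) → add node 6 parent=1 cost=8
7. q=(7,21) nearest=4 d=3 new=(7,21) → add node 7 parent=4 cost=23
8. q=(0,31) nearest=7 d=10 new=(2,26) → add node 8 parent=7 cost=28
9. q=(26,12) nearest=2 d=16 new=(15,12) → add node 9 parent=2 cost=15
10. q=(2,27) nearest=8 d=1 new=(2,27) → add node 10 parent=8 cost=29
11. q=(0,1) nearest=0 d=1 new=(0,1) → add node 11 parent=0 cost=1
12. q=(9,20) nearest=4 d=1 new=(9,20) → add node 12 parent=4 cost=21
13. q=(1,1) nearest=0 d=1 new=(1,1) → add node 13 parent=0 cost=1
14. q=(3,32) nearest=10 d=5 new=(3,32) → add node 14 parent=10 cost=34
15. q=(17,4) nearest=2 d=7 new=(15,5) → add node 15 parent=2 cost=15
16. q=(13,8) nearest=2 d=3 new=(13,8) → add node 16 parent=2 cost=13
17. q=(28,26) nearest=9 d=14 new=(20,17) → blocked by [16,22]×[6,13], reject
18. q=(10,31) nearest=14 d=7 new=(8,31) → add node 17 parent=14 cost=39
19. q=(25,32) nearest=4 d=15 new=(15,25) → add node 18 parent=4 cost=25
20. q=(28,15) nearest=9 d=13 new=(20,15) → blocked by [16,22]×[6,13], reject
21. q=(10,35) nearest=17 d=4 new=(10,35) → add node 19 parent=17 cost=43
22. q=(1,14) nearest=3 d=4 new=(1,14) → add node 20 parent=3 cost=19
23. q=(5,1) nearest=6 d=1 new=(5,1) → add node 21 parent=6 cost=9
24. q=(13,36) nearest=19 d=3 new=(13,36) → add node 22 parent=19 cost=46
25. q=(27,27) nearest=18 d=12 new=(20,27) → add node 23 parent=18 cost=30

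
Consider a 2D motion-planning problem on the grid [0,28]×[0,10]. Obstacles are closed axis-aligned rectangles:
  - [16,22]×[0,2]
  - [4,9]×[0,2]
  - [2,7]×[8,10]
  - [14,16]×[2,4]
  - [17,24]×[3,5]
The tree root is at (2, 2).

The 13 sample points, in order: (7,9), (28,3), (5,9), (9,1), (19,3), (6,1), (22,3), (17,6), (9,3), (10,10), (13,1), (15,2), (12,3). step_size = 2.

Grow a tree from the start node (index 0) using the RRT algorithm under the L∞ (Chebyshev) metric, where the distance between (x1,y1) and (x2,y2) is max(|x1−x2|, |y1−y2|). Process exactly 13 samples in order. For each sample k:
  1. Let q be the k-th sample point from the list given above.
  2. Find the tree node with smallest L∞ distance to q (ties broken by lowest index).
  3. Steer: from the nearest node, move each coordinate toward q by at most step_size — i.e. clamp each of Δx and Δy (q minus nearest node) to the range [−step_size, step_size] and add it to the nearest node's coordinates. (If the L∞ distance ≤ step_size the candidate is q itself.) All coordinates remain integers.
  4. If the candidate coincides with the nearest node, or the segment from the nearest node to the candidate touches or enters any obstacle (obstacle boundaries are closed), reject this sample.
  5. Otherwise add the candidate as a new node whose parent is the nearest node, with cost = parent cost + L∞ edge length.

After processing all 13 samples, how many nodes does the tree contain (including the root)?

1. q=(7,9) nearest=0 d=7 new=(4,4) → add node 1 parent=0 cost=2
2. q=(28,3) nearest=1 d=24 new=(6,3) → add node 2 parent=1 cost=4
3. q=(5,9) nearest=1 d=5 new=(5,6) → add node 3 parent=1 cost=4
4. q=(9,1) nearest=2 d=3 new=(8,1) → blocked by [4,9]×[0,2], reject
5. q=(19,3) nearest=2 d=13 new=(8,3) → add node 4 parent=2 cost=6
6. q=(6,1) nearest=2 d=2 new=(6,1) → blocked by [4,9]×[0,2], reject
7. q=(22,3) nearest=4 d=14 new=(10,3) → add node 5 parent=4 cost=8
8. q=(17,6) nearest=5 d=7 new=(12,5) → add node 6 parent=5 cost=10
9. q=(9,3) nearest=4 d=1 new=(9,3) → add node 7 parent=4 cost=7
10. q=(10,10) nearest=3 d=5 new=(7,8) → blocked by [2,7]×[8,10], reject
11. q=(13,1) nearest=5 d=3 new=(12,1) → add node 8 parent=5 cost=10
12. q=(15,2) nearest=6 d=3 new=(14,3) → blocked by [14,16]×[2,4], reject
13. q=(12,3) nearest=5 d=2 new=(12,3) → add node 9 parent=5 cost=10

Node count: 10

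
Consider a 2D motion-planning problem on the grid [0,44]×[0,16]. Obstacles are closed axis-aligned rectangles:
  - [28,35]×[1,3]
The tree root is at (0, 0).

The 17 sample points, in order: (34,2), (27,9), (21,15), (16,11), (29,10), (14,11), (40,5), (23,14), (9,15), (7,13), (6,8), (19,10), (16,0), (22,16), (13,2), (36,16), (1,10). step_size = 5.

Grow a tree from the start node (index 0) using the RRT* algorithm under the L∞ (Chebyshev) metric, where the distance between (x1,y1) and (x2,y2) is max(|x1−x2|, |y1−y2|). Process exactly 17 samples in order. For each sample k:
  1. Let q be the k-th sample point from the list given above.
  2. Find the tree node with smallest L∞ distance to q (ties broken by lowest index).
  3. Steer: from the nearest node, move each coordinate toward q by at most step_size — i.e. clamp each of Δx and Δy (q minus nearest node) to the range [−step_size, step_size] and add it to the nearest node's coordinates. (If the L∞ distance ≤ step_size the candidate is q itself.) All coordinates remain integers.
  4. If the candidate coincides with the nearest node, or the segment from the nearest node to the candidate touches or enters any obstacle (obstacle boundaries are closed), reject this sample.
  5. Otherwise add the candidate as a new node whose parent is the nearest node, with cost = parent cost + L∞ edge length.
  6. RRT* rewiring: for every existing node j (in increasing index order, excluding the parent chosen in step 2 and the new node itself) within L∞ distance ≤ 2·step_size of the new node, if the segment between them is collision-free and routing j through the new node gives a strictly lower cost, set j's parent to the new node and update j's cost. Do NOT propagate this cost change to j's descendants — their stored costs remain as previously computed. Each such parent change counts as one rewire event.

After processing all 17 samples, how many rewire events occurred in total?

Rewire events: 1

1. q=(34,2) nearest=0 d=34 new=(5,2) → add node 1 parent=0 cost=5
2. q=(27,9) nearest=1 d=22 new=(10,7) → add node 2 parent=1 cost=10
3. q=(21,15) nearest=2 d=11 new=(15,12) → add node 3 parent=2 cost=15
4. q=(16,11) nearest=3 d=1 new=(16,11) → add node 4 parent=3 cost=16
5. q=(29,10) nearest=4 d=13 new=(21,10) → add node 5 parent=4 cost=21
6. q=(14,11) nearest=3 d=1 new=(14,11) → add node 6 parent=3 cost=16
7. q=(40,5) nearest=5 d=19 new=(26,5) → add node 7 parent=5 cost=26
8. q=(23,14) nearest=5 d=4 new=(23,14) → add node 8 parent=5 cost=25
9. q=(9,15) nearest=6 d=5 new=(9,15) → add node 9 parent=6 cost=21
10. q=(7,13) nearest=9 d=2 new=(7,13) → add node 10 parent=9 cost=23
11. q=(6,8) nearest=2 d=4 new=(6,8) → add node 11 parent=2 cost=14; rewire 10→11 (19<23)
12. q=(19,10) nearest=5 d=2 new=(19,10) → add node 12 parent=5 cost=23
13. q=(16,0) nearest=2 d=7 new=(15,2) → add node 13 parent=2 cost=15
14. q=(22,16) nearest=8 d=2 new=(22,16) → add node 14 parent=8 cost=27
15. q=(13,2) nearest=13 d=2 new=(13,2) → add node 15 parent=13 cost=17
16. q=(36,16) nearest=7 d=11 new=(31,10) → add node 16 parent=7 cost=31
17. q=(1,10) nearest=11 d=5 new=(1,10) → add node 17 parent=11 cost=19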